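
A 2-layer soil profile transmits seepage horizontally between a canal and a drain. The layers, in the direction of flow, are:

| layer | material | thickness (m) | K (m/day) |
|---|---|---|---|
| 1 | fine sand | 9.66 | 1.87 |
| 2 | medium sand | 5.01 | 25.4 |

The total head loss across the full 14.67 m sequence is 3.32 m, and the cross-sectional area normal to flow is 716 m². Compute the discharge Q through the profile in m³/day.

Flow is perpendicular to layering, so the layers act in series and the equivalent K is the thickness-weighted harmonic mean.
Total thickness L = 9.66 + 5.01 = 14.67 m.
Σ(b_i/K_i) = 9.66/1.87 + 5.01/25.4 = 5.363 d.
K_eq = L / Σ(b_i/K_i) = 14.67 / 5.363 = 2.735 m/day.
Q = K_eq · A · (Δh/L) = 2.735 × 716 × (3.32/14.67) = 443.2 m³/day.

443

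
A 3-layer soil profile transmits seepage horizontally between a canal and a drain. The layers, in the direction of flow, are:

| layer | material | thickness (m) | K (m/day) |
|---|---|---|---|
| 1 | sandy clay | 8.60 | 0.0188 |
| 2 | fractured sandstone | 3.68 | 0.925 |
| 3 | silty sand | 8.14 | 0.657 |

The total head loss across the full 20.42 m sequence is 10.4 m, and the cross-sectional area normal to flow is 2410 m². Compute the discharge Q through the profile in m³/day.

Flow is perpendicular to layering, so the layers act in series and the equivalent K is the thickness-weighted harmonic mean.
Total thickness L = 8.60 + 3.68 + 8.14 = 20.42 m.
Σ(b_i/K_i) = 8.60/0.0188 + 3.68/0.925 + 8.14/0.657 = 473.8 d.
K_eq = L / Σ(b_i/K_i) = 20.42 / 473.8 = 0.04310 m/day.
Q = K_eq · A · (Δh/L) = 0.04310 × 2410 × (10.4/20.42) = 52.90 m³/day.

52.9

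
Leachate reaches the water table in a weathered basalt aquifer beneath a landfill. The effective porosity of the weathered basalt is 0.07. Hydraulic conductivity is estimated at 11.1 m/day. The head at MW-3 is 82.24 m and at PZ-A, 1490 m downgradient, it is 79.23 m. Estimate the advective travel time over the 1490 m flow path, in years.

Hydraulic gradient i = (82.24 − 79.23) / 1490 = 3.01 / 1490 = 0.002020.
Darcy flux q = K · i = 11.10 × 0.002020 = 0.02242 m/day.
Seepage velocity v = q / n_e = 0.02242 / 0.07 = 0.3203 m/day.
Travel time t = L / v = 1490 / 0.3203 = 4651 days = 12.73 years.

12.7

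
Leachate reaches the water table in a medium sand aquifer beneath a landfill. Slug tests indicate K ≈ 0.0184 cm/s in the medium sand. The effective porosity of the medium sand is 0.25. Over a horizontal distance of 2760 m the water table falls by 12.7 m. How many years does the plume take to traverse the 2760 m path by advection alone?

25.8

Convert K: 0.0184 cm/s × 864 = 15.90 m/day.
Hydraulic gradient i = Δh / L = 12.7 / 2760 = 0.004601.
Darcy flux q = K · i = 15.90 × 0.004601 = 0.07315 m/day.
Seepage velocity v = q / n_e = 0.07315 / 0.25 = 0.2926 m/day.
Travel time t = L / v = 2760 / 0.2926 = 9432 days = 25.82 years.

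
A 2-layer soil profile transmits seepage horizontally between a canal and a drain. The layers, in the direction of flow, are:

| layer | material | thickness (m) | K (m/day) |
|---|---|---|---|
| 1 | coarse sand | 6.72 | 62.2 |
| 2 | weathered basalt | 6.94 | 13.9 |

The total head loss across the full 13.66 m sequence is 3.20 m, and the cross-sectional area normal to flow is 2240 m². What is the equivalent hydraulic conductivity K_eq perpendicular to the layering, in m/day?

22.5

Flow is perpendicular to layering, so the layers act in series and the equivalent K is the thickness-weighted harmonic mean.
Total thickness L = 6.72 + 6.94 = 13.66 m.
Σ(b_i/K_i) = 6.72/62.2 + 6.94/13.9 = 0.6073 d.
K_eq = L / Σ(b_i/K_i) = 13.66 / 0.6073 = 22.49 m/day.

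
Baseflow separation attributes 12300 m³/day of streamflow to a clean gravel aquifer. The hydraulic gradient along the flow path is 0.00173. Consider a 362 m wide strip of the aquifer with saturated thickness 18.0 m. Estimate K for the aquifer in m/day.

Cross-sectional area A = 362 × 18.0 = 6516 m².
Hydraulic gradient i = 0.00173.
From Q = K·A·i, K = Q / (A·i) = 12300 / (6516 × 0.001730) = 1091 m/day.

1090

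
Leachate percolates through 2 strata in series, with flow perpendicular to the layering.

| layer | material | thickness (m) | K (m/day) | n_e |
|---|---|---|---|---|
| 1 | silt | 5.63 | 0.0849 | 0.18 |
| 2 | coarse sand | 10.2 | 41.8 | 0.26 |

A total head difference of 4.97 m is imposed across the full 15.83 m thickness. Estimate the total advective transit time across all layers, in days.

With flow normal to the layers, continuity requires the same specific discharge q through every layer.
Σ(b_i/K_i) = 5.63/0.0849 + 10.2/41.8 = 66.56 d.
q = Δh / Σ(b_i/K_i) = 4.97 / 66.56 = 0.07467 m/day.
In each layer the seepage velocity is v_i = q/n_i, so the layer transit time is t_i = b_i·n_i / q:
  layer 1 (silt): t_1 = 5.63 × 0.18 / 0.07467 = 13.57 d
  layer 2 (coarse sand): t_2 = 10.2 × 0.26 / 0.07467 = 35.52 d
Total t = Σ t_i = 49.09 days.

49.1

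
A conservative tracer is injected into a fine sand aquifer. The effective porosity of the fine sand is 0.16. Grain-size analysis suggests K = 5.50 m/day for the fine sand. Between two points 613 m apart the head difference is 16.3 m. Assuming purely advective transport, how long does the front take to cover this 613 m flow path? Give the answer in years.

Hydraulic gradient i = Δh / L = 16.3 / 613 = 0.02659.
Darcy flux q = K · i = 5.500 × 0.02659 = 0.1462 m/day.
Seepage velocity v = q / n_e = 0.1462 / 0.16 = 0.9140 m/day.
Travel time t = L / v = 613 / 0.9140 = 670.6 days = 1.836 years.

1.84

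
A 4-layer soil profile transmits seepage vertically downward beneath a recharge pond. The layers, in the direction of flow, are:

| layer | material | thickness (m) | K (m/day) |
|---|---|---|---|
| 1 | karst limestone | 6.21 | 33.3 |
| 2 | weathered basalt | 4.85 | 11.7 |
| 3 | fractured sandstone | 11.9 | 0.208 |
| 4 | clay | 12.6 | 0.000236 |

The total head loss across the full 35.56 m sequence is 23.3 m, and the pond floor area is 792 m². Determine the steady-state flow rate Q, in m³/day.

Flow is perpendicular to layering, so the layers act in series and the equivalent K is the thickness-weighted harmonic mean.
Total thickness L = 6.21 + 4.85 + 11.9 + 12.6 = 35.56 m.
Σ(b_i/K_i) = 6.21/33.3 + 4.85/11.7 + 11.9/0.208 + 12.6/0.000236 = 53448 d.
K_eq = L / Σ(b_i/K_i) = 35.56 / 53448 = 0.0006653 m/day.
Q = K_eq · A · (Δh/L) = 0.0006653 × 792 × (23.3/35.56) = 0.3453 m³/day.

0.345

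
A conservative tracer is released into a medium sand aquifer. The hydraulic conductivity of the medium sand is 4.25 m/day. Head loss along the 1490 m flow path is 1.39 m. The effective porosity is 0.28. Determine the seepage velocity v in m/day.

0.0142

Hydraulic gradient i = Δh / L = 1.39 / 1490 = 0.0009329.
Darcy flux q = K · i = 4.250 × 0.0009329 = 0.003965 m/day.
Seepage velocity v = q / n_e = 0.003965 / 0.28 = 0.01416 m/day.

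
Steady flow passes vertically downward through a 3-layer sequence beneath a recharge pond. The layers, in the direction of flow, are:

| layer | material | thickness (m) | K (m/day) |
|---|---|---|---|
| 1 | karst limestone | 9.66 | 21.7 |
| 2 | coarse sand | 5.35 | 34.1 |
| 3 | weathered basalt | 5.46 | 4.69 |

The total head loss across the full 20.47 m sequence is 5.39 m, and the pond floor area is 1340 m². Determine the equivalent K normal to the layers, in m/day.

Flow is perpendicular to layering, so the layers act in series and the equivalent K is the thickness-weighted harmonic mean.
Total thickness L = 9.66 + 5.35 + 5.46 = 20.47 m.
Σ(b_i/K_i) = 9.66/21.7 + 5.35/34.1 + 5.46/4.69 = 1.766 d.
K_eq = L / Σ(b_i/K_i) = 20.47 / 1.766 = 11.59 m/day.

11.6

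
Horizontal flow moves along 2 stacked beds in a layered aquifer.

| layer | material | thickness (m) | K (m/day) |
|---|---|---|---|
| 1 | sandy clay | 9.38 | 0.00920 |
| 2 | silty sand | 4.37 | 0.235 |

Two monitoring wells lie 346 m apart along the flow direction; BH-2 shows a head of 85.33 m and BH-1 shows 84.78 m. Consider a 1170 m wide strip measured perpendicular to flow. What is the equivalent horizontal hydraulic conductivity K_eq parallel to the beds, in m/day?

0.0810

Flow is parallel to layering, so each bed carries its own Darcy discharge and the transmissivities add.
Σ(K_i·b_i) = 0.00920×9.38 + 0.235×4.37 = 1.113 m²/day.
Total thickness b = 13.75 m, so K_eq = Σ(K_i·b_i)/b = 0.08096 m/day.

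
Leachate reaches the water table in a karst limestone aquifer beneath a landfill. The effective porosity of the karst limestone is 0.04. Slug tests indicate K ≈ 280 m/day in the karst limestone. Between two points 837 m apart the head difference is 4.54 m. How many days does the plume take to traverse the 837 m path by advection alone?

Hydraulic gradient i = Δh / L = 4.54 / 837 = 0.005424.
Darcy flux q = K · i = 280.0 × 0.005424 = 1.519 m/day.
Seepage velocity v = q / n_e = 1.519 / 0.04 = 37.97 m/day.
Travel time t = L / v = 837 / 37.97 = 22.04 days.

22.0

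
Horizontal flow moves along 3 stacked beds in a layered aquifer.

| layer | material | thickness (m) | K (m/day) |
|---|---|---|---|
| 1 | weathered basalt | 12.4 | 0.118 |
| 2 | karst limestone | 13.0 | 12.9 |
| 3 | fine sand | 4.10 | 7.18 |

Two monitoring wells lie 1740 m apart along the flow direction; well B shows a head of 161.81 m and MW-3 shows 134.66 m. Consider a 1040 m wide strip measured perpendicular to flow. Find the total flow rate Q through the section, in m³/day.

3220

Flow is parallel to layering, so each bed carries its own Darcy discharge and the transmissivities add.
Σ(K_i·b_i) = 0.118×12.4 + 12.9×13.0 + 7.18×4.10 = 198.6 m²/day.
Hydraulic gradient i = (161.81 − 134.66) / 1740 = 27.15 / 1740 = 0.01560.
Q = Σ(K_i·b_i) · W · i = 198.6 × 1040 × 0.01560 = 3223 m³/day.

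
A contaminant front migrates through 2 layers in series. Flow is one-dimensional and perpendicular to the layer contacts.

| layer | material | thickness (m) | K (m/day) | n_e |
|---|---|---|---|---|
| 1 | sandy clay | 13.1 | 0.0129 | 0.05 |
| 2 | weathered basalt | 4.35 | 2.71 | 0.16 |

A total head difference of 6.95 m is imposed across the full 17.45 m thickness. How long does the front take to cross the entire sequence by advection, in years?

With flow normal to the layers, continuity requires the same specific discharge q through every layer.
Σ(b_i/K_i) = 13.1/0.0129 + 4.35/2.71 = 1017 d.
q = Δh / Σ(b_i/K_i) = 6.95 / 1017 = 0.006833 m/day.
In each layer the seepage velocity is v_i = q/n_i, so the layer transit time is t_i = b_i·n_i / q:
  layer 1 (sandy clay): t_1 = 13.1 × 0.05 / 0.006833 = 95.86 d
  layer 2 (weathered basalt): t_2 = 4.35 × 0.16 / 0.006833 = 101.9 d
Total t = Σ t_i = 197.7 days = 0.5413 years.

0.541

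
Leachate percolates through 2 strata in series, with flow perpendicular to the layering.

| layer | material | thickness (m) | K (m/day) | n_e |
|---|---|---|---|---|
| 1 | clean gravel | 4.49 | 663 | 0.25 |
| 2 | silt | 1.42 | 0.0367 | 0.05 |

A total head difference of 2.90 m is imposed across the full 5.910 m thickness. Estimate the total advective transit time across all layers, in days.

15.9

With flow normal to the layers, continuity requires the same specific discharge q through every layer.
Σ(b_i/K_i) = 4.49/663 + 1.42/0.0367 = 38.70 d.
q = Δh / Σ(b_i/K_i) = 2.90 / 38.70 = 0.07494 m/day.
In each layer the seepage velocity is v_i = q/n_i, so the layer transit time is t_i = b_i·n_i / q:
  layer 1 (clean gravel): t_1 = 4.49 × 0.25 / 0.07494 = 14.98 d
  layer 2 (silt): t_2 = 1.42 × 0.05 / 0.07494 = 0.9475 d
Total t = Σ t_i = 15.93 days.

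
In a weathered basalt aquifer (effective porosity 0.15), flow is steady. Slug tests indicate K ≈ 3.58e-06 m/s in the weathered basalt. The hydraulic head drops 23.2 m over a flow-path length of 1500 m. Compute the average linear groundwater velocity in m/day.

0.0319

Convert K: 3.58e-06 m/s × 86400 = 0.3093 m/day.
Hydraulic gradient i = Δh / L = 23.2 / 1500 = 0.01547.
Darcy flux q = K · i = 0.3093 × 0.01547 = 0.004784 m/day.
Seepage velocity v = q / n_e = 0.004784 / 0.15 = 0.03189 m/day.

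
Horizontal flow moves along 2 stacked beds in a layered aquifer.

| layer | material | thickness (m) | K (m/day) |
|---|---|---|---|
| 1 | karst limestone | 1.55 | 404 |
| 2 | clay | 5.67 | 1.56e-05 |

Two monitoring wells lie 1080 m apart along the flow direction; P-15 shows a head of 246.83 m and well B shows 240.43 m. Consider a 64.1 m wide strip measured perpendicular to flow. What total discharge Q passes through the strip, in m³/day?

238

Flow is parallel to layering, so each bed carries its own Darcy discharge and the transmissivities add.
Σ(K_i·b_i) = 404×1.55 + 1.56e-05×5.67 = 626.2 m²/day.
Hydraulic gradient i = (246.83 − 240.43) / 1080 = 6.4 / 1080 = 0.005926.
Q = Σ(K_i·b_i) · W · i = 626.2 × 64.1 × 0.005926 = 237.9 m³/day.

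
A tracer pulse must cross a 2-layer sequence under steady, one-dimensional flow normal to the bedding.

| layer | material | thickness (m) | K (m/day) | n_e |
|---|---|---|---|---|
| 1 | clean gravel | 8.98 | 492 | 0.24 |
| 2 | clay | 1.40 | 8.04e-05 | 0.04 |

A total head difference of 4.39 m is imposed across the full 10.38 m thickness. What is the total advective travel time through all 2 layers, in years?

24.0

With flow normal to the layers, continuity requires the same specific discharge q through every layer.
Σ(b_i/K_i) = 8.98/492 + 1.40/8.04e-05 = 17413 d.
q = Δh / Σ(b_i/K_i) = 4.39 / 17413 = 0.0002521 m/day.
In each layer the seepage velocity is v_i = q/n_i, so the layer transit time is t_i = b_i·n_i / q:
  layer 1 (clean gravel): t_1 = 8.98 × 0.24 / 0.0002521 = 8549 d
  layer 2 (clay): t_2 = 1.40 × 0.04 / 0.0002521 = 222.1 d
Total t = Σ t_i = 8771 days = 24.01 years.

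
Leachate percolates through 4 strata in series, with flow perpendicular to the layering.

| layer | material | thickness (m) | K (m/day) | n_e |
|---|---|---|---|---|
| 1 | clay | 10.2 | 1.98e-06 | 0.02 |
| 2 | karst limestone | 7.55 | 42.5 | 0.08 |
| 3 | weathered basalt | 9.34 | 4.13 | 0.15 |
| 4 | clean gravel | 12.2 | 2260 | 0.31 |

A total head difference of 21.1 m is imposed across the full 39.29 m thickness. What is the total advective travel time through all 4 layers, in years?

With flow normal to the layers, continuity requires the same specific discharge q through every layer.
Σ(b_i/K_i) = 10.2/1.98e-06 + 7.55/42.5 + 9.34/4.13 + 12.2/2260 = 5.152e+06 d.
q = Δh / Σ(b_i/K_i) = 21.1 / 5.152e+06 = 4.096e-06 m/day.
In each layer the seepage velocity is v_i = q/n_i, so the layer transit time is t_i = b_i·n_i / q:
  layer 1 (clay): t_1 = 10.2 × 0.02 / 4.096e-06 = 49806 d
  layer 2 (karst limestone): t_2 = 7.55 × 0.08 / 4.096e-06 = 1.475e+05 d
  layer 3 (weathered basalt): t_3 = 9.34 × 0.15 / 4.096e-06 = 3.421e+05 d
  layer 4 (clean gravel): t_4 = 12.2 × 0.31 / 4.096e-06 = 9.234e+05 d
Total t = Σ t_i = 1.463e+06 days = 4005 years.

4000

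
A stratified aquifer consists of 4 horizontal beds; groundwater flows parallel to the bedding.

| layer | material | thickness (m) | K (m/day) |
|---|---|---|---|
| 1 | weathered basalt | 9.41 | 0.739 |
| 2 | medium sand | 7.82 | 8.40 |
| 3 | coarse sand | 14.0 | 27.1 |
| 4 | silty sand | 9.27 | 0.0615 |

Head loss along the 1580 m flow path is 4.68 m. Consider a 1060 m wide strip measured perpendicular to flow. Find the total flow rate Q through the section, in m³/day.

Flow is parallel to layering, so each bed carries its own Darcy discharge and the transmissivities add.
Σ(K_i·b_i) = 0.739×9.41 + 8.40×7.82 + 27.1×14.0 + 0.0615×9.27 = 452.6 m²/day.
Hydraulic gradient i = Δh / L = 4.68 / 1580 = 0.002962.
Q = Σ(K_i·b_i) · W · i = 452.6 × 1060 × 0.002962 = 1421 m³/day.

1420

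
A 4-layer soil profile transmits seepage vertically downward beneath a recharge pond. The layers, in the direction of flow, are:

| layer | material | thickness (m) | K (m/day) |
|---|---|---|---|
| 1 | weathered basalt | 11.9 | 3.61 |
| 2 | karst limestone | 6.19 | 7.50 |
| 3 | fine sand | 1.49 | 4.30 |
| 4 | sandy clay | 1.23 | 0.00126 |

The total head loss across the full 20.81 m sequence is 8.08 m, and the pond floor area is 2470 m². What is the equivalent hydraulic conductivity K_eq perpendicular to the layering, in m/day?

Flow is perpendicular to layering, so the layers act in series and the equivalent K is the thickness-weighted harmonic mean.
Total thickness L = 11.9 + 6.19 + 1.49 + 1.23 = 20.81 m.
Σ(b_i/K_i) = 11.9/3.61 + 6.19/7.50 + 1.49/4.30 + 1.23/0.00126 = 980.7 d.
K_eq = L / Σ(b_i/K_i) = 20.81 / 980.7 = 0.02122 m/day.

0.0212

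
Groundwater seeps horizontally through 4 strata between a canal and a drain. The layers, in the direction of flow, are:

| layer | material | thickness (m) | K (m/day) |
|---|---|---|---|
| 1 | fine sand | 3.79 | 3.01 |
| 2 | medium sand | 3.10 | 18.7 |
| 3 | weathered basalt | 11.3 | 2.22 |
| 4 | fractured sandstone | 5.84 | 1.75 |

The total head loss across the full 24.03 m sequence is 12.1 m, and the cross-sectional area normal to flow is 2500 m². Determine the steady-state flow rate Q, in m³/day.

3070

Flow is perpendicular to layering, so the layers act in series and the equivalent K is the thickness-weighted harmonic mean.
Total thickness L = 3.79 + 3.10 + 11.3 + 5.84 = 24.03 m.
Σ(b_i/K_i) = 3.79/3.01 + 3.10/18.7 + 11.3/2.22 + 5.84/1.75 = 9.852 d.
K_eq = L / Σ(b_i/K_i) = 24.03 / 9.852 = 2.439 m/day.
Q = K_eq · A · (Δh/L) = 2.439 × 2500 × (12.1/24.03) = 3070 m³/day.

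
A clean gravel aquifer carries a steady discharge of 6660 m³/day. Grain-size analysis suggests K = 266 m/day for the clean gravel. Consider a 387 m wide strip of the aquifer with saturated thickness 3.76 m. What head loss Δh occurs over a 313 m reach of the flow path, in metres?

5.39

Cross-sectional area A = 387 × 3.76 = 1455 m².
From Q = K·A·i, i = Q / (K·A) = 6660 / (266.0 × 1455) = 0.01721.
Head loss Δh = i · L = 0.01721 × 313 = 5.386 m.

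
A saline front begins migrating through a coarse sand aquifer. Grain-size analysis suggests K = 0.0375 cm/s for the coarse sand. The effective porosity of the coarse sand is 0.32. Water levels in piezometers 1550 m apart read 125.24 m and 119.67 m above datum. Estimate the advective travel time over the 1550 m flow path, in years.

Convert K: 0.0375 cm/s × 864 = 32.40 m/day.
Hydraulic gradient i = (125.24 − 119.67) / 1550 = 5.57 / 1550 = 0.003594.
Darcy flux q = K · i = 32.40 × 0.003594 = 0.1164 m/day.
Seepage velocity v = q / n_e = 0.1164 / 0.32 = 0.3638 m/day.
Travel time t = L / v = 1550 / 0.3638 = 4260 days = 11.66 years.

11.7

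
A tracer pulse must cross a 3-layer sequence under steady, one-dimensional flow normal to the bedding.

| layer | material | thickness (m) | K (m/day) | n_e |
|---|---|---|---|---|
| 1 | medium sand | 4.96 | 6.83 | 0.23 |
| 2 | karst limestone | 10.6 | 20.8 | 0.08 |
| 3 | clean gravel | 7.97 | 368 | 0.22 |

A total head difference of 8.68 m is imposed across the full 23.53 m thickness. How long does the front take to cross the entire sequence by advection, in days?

0.542

With flow normal to the layers, continuity requires the same specific discharge q through every layer.
Σ(b_i/K_i) = 4.96/6.83 + 10.6/20.8 + 7.97/368 = 1.257 d.
q = Δh / Σ(b_i/K_i) = 8.68 / 1.257 = 6.903 m/day.
In each layer the seepage velocity is v_i = q/n_i, so the layer transit time is t_i = b_i·n_i / q:
  layer 1 (medium sand): t_1 = 4.96 × 0.23 / 6.903 = 0.1653 d
  layer 2 (karst limestone): t_2 = 10.6 × 0.08 / 6.903 = 0.1229 d
  layer 3 (clean gravel): t_3 = 7.97 × 0.22 / 6.903 = 0.2540 d
Total t = Σ t_i = 0.5421 days.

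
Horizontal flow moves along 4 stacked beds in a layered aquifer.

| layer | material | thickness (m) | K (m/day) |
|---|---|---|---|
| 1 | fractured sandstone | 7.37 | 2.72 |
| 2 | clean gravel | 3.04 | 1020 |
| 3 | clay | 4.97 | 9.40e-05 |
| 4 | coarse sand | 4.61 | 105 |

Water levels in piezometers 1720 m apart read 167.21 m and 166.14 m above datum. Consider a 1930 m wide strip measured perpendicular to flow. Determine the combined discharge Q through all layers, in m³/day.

4330

Flow is parallel to layering, so each bed carries its own Darcy discharge and the transmissivities add.
Σ(K_i·b_i) = 2.72×7.37 + 1020×3.04 + 9.40e-05×4.97 + 105×4.61 = 3605 m²/day.
Hydraulic gradient i = (167.21 − 166.14) / 1720 = 1.07 / 1720 = 0.0006221.
Q = Σ(K_i·b_i) · W · i = 3605 × 1930 × 0.0006221 = 4328 m³/day.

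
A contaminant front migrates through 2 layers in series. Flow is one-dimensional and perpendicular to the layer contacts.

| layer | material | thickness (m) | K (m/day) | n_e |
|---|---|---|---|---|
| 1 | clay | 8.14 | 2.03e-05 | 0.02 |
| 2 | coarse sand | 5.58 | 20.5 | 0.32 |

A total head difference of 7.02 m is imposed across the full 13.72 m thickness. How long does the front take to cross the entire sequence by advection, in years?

305

With flow normal to the layers, continuity requires the same specific discharge q through every layer.
Σ(b_i/K_i) = 8.14/2.03e-05 + 5.58/20.5 = 4.010e+05 d.
q = Δh / Σ(b_i/K_i) = 7.02 / 4.010e+05 = 1.751e-05 m/day.
In each layer the seepage velocity is v_i = q/n_i, so the layer transit time is t_i = b_i·n_i / q:
  layer 1 (clay): t_1 = 8.14 × 0.02 / 1.751e-05 = 9299 d
  layer 2 (coarse sand): t_2 = 5.58 × 0.32 / 1.751e-05 = 1.020e+05 d
Total t = Σ t_i = 1.113e+05 days = 304.7 years.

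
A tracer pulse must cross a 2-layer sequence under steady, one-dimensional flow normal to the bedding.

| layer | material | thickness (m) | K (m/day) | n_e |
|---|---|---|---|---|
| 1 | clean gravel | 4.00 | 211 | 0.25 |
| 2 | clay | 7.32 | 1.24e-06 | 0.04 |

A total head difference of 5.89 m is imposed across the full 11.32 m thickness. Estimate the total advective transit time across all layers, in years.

With flow normal to the layers, continuity requires the same specific discharge q through every layer.
Σ(b_i/K_i) = 4.00/211 + 7.32/1.24e-06 = 5.903e+06 d.
q = Δh / Σ(b_i/K_i) = 5.89 / 5.903e+06 = 9.978e-07 m/day.
In each layer the seepage velocity is v_i = q/n_i, so the layer transit time is t_i = b_i·n_i / q:
  layer 1 (clean gravel): t_1 = 4.00 × 0.25 / 9.978e-07 = 1.002e+06 d
  layer 2 (clay): t_2 = 7.32 × 0.04 / 9.978e-07 = 2.935e+05 d
Total t = Σ t_i = 1.296e+06 days = 3547 years.

3550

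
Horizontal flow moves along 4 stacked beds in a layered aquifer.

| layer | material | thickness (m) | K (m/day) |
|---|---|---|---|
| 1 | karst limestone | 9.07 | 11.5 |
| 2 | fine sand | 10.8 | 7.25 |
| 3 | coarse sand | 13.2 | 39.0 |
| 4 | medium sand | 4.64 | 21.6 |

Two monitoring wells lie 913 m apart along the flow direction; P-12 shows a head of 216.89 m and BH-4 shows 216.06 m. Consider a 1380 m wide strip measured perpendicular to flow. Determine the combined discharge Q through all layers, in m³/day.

Flow is parallel to layering, so each bed carries its own Darcy discharge and the transmissivities add.
Σ(K_i·b_i) = 11.5×9.07 + 7.25×10.8 + 39.0×13.2 + 21.6×4.64 = 797.6 m²/day.
Hydraulic gradient i = (216.89 − 216.06) / 913 = 0.83 / 913 = 0.0009091.
Q = Σ(K_i·b_i) · W · i = 797.6 × 1380 × 0.0009091 = 1001 m³/day.

1000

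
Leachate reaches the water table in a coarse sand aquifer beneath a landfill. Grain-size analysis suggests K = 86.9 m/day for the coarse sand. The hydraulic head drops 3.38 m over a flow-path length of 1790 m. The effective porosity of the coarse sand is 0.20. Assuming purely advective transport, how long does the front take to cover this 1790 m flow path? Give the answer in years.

5.97

Hydraulic gradient i = Δh / L = 3.38 / 1790 = 0.001888.
Darcy flux q = K · i = 86.90 × 0.001888 = 0.1641 m/day.
Seepage velocity v = q / n_e = 0.1641 / 0.20 = 0.8205 m/day.
Travel time t = L / v = 1790 / 0.8205 = 2182 days = 5.973 years.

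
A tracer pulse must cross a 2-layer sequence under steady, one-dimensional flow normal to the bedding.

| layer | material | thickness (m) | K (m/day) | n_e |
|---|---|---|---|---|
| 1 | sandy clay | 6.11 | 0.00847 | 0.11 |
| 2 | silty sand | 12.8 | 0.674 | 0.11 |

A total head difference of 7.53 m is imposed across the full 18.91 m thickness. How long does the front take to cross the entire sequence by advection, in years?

0.560

With flow normal to the layers, continuity requires the same specific discharge q through every layer.
Σ(b_i/K_i) = 6.11/0.00847 + 12.8/0.674 = 740.4 d.
q = Δh / Σ(b_i/K_i) = 7.53 / 740.4 = 0.01017 m/day.
In each layer the seepage velocity is v_i = q/n_i, so the layer transit time is t_i = b_i·n_i / q:
  layer 1 (sandy clay): t_1 = 6.11 × 0.11 / 0.01017 = 66.08 d
  layer 2 (silty sand): t_2 = 12.8 × 0.11 / 0.01017 = 138.4 d
Total t = Σ t_i = 204.5 days = 0.5599 years.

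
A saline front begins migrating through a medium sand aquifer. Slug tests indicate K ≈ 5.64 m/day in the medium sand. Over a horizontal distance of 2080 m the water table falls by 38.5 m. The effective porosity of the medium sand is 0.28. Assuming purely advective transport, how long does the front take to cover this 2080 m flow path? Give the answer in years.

15.3

Hydraulic gradient i = Δh / L = 38.5 / 2080 = 0.01851.
Darcy flux q = K · i = 5.640 × 0.01851 = 0.1044 m/day.
Seepage velocity v = q / n_e = 0.1044 / 0.28 = 0.3728 m/day.
Travel time t = L / v = 2080 / 0.3728 = 5579 days = 15.27 years.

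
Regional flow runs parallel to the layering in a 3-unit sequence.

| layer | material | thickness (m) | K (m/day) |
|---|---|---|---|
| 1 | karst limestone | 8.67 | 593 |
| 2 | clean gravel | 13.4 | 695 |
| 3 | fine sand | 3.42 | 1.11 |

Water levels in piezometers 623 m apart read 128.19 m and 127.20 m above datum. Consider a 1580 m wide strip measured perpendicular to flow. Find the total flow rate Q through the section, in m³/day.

36300

Flow is parallel to layering, so each bed carries its own Darcy discharge and the transmissivities add.
Σ(K_i·b_i) = 593×8.67 + 695×13.4 + 1.11×3.42 = 14458 m²/day.
Hydraulic gradient i = (128.19 − 127.20) / 623 = 0.99 / 623 = 0.001589.
Q = Σ(K_i·b_i) · W · i = 14458 × 1580 × 0.001589 = 36301 m³/day.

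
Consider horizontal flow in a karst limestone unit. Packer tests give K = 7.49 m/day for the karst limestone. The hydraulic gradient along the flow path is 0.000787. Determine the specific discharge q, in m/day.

0.00589

Hydraulic gradient i = 0.000787.
Specific discharge q = K · i = 7.490 × 0.0007870 = 0.005895 m/day.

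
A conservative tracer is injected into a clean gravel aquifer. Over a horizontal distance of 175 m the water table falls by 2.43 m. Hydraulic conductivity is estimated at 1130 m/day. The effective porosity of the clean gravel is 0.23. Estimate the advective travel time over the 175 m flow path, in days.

2.57

Hydraulic gradient i = Δh / L = 2.43 / 175 = 0.01389.
Darcy flux q = K · i = 1130 × 0.01389 = 15.69 m/day.
Seepage velocity v = q / n_e = 15.69 / 0.23 = 68.22 m/day.
Travel time t = L / v = 175 / 68.22 = 2.565 days.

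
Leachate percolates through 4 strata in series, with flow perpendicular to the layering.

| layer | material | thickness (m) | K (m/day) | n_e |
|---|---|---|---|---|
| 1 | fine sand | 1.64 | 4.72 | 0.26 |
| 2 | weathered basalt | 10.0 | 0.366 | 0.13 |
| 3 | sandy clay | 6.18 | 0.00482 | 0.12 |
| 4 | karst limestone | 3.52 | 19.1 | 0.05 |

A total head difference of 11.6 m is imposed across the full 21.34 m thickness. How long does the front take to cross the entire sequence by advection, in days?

With flow normal to the layers, continuity requires the same specific discharge q through every layer.
Σ(b_i/K_i) = 1.64/4.72 + 10.0/0.366 + 6.18/0.00482 + 3.52/19.1 = 1310 d.
q = Δh / Σ(b_i/K_i) = 11.6 / 1310 = 0.008855 m/day.
In each layer the seepage velocity is v_i = q/n_i, so the layer transit time is t_i = b_i·n_i / q:
  layer 1 (fine sand): t_1 = 1.64 × 0.26 / 0.008855 = 48.15 d
  layer 2 (weathered basalt): t_2 = 10.0 × 0.13 / 0.008855 = 146.8 d
  layer 3 (sandy clay): t_3 = 6.18 × 0.12 / 0.008855 = 83.75 d
  layer 4 (karst limestone): t_4 = 3.52 × 0.05 / 0.008855 = 19.88 d
Total t = Σ t_i = 298.6 days.

299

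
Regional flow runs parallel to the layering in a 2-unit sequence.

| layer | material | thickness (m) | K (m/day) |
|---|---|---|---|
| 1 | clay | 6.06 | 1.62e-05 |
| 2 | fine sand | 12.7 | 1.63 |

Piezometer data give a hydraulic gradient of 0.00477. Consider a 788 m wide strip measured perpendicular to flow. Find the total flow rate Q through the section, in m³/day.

Flow is parallel to layering, so each bed carries its own Darcy discharge and the transmissivities add.
Σ(K_i·b_i) = 1.62e-05×6.06 + 1.63×12.7 = 20.70 m²/day.
Hydraulic gradient i = 0.00477.
Q = Σ(K_i·b_i) · W · i = 20.70 × 788 × 0.004770 = 77.81 m³/day.

77.8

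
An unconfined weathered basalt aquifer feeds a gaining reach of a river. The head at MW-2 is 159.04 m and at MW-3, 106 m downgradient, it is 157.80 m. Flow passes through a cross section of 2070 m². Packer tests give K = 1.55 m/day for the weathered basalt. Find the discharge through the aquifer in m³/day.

37.5

Hydraulic gradient i = (159.04 − 157.80) / 106 = 1.24 / 106 = 0.01170.
Darcy's law: Q = K · A · i = 1.550 × 2070 × 0.01170 = 37.53 m³/day.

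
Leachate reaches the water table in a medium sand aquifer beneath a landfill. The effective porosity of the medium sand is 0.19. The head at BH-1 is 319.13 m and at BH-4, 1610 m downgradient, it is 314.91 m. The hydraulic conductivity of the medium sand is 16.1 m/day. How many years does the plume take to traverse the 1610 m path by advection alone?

Hydraulic gradient i = (319.13 − 314.91) / 1610 = 4.22 / 1610 = 0.002621.
Darcy flux q = K · i = 16.10 × 0.002621 = 0.04220 m/day.
Seepage velocity v = q / n_e = 0.04220 / 0.19 = 0.2221 m/day.
Travel time t = L / v = 1610 / 0.2221 = 7249 days = 19.85 years.

19.8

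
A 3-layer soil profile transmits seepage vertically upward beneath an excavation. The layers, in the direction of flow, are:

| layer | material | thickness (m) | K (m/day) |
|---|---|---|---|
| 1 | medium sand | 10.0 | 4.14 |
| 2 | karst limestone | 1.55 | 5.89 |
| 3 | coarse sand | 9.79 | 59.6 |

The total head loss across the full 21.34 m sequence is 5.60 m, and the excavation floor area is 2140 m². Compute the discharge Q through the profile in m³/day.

4220

Flow is perpendicular to layering, so the layers act in series and the equivalent K is the thickness-weighted harmonic mean.
Total thickness L = 10.0 + 1.55 + 9.79 = 21.34 m.
Σ(b_i/K_i) = 10.0/4.14 + 1.55/5.89 + 9.79/59.6 = 2.843 d.
K_eq = L / Σ(b_i/K_i) = 21.34 / 2.843 = 7.506 m/day.
Q = K_eq · A · (Δh/L) = 7.506 × 2140 × (5.60/21.34) = 4215 m³/day.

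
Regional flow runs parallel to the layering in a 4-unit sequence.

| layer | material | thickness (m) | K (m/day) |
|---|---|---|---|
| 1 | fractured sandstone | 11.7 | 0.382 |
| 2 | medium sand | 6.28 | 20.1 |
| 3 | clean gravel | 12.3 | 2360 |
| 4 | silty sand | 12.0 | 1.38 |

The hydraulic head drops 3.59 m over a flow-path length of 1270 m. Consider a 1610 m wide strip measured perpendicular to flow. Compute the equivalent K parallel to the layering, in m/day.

Flow is parallel to layering, so each bed carries its own Darcy discharge and the transmissivities add.
Σ(K_i·b_i) = 0.382×11.7 + 20.1×6.28 + 2360×12.3 + 1.38×12.0 = 29175 m²/day.
Total thickness b = 42.28 m, so K_eq = Σ(K_i·b_i)/b = 690.0 m/day.

690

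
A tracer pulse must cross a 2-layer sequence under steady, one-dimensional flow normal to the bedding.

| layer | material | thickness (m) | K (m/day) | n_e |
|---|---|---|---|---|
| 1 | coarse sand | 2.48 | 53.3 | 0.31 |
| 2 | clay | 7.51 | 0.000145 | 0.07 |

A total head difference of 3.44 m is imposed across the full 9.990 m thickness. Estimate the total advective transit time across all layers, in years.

53.4

With flow normal to the layers, continuity requires the same specific discharge q through every layer.
Σ(b_i/K_i) = 2.48/53.3 + 7.51/0.000145 = 51793 d.
q = Δh / Σ(b_i/K_i) = 3.44 / 51793 = 6.642e-05 m/day.
In each layer the seepage velocity is v_i = q/n_i, so the layer transit time is t_i = b_i·n_i / q:
  layer 1 (coarse sand): t_1 = 2.48 × 0.31 / 6.642e-05 = 11575 d
  layer 2 (clay): t_2 = 7.51 × 0.07 / 6.642e-05 = 7915 d
Total t = Σ t_i = 19490 days = 53.36 years.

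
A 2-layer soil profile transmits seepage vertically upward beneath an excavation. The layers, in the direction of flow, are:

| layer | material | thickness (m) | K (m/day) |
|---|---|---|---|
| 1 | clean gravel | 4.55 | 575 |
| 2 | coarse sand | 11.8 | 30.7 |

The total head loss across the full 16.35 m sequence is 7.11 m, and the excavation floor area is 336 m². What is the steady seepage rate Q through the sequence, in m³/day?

6090

Flow is perpendicular to layering, so the layers act in series and the equivalent K is the thickness-weighted harmonic mean.
Total thickness L = 4.55 + 11.8 = 16.35 m.
Σ(b_i/K_i) = 4.55/575 + 11.8/30.7 = 0.3923 d.
K_eq = L / Σ(b_i/K_i) = 16.35 / 0.3923 = 41.68 m/day.
Q = K_eq · A · (Δh/L) = 41.68 × 336 × (7.11/16.35) = 6090 m³/day.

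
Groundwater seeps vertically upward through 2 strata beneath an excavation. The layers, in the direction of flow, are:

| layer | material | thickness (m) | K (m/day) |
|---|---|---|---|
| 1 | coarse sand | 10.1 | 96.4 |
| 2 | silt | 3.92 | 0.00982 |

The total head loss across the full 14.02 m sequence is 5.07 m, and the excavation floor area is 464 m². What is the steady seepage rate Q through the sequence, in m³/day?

Flow is perpendicular to layering, so the layers act in series and the equivalent K is the thickness-weighted harmonic mean.
Total thickness L = 10.1 + 3.92 = 14.02 m.
Σ(b_i/K_i) = 10.1/96.4 + 3.92/0.00982 = 399.3 d.
K_eq = L / Σ(b_i/K_i) = 14.02 / 399.3 = 0.03511 m/day.
Q = K_eq · A · (Δh/L) = 0.03511 × 464 × (5.07/14.02) = 5.892 m³/day.

5.89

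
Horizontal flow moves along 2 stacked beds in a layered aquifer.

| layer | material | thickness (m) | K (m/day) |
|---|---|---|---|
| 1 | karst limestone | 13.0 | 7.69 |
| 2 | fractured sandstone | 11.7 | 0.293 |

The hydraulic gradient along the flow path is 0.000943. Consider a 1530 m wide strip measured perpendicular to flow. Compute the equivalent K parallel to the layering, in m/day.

4.19

Flow is parallel to layering, so each bed carries its own Darcy discharge and the transmissivities add.
Σ(K_i·b_i) = 7.69×13.0 + 0.293×11.7 = 103.4 m²/day.
Total thickness b = 24.70 m, so K_eq = Σ(K_i·b_i)/b = 4.186 m/day.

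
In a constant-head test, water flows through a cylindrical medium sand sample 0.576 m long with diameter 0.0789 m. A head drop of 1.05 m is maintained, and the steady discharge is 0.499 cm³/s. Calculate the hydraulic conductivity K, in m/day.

4.84

Cross-sectional area A = π·(d/2)² = π × (0.0789/2)² = 0.004889 m².
Convert discharge: 0.499 cm³/s = 4.990e-07 m³/s.
Darcy's law rearranged: K = Q·L / (A·Δh) = 4.990e-07 × 0.576 / (0.004889 × 1.05) = 5.599e-05 m/s = 4.837 m/day.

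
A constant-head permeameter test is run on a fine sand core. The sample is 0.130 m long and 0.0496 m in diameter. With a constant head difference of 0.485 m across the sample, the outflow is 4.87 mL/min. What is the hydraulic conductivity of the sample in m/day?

Cross-sectional area A = π·(d/2)² = π × (0.0496/2)² = 0.001932 m².
Convert discharge: 4.87 mL/min = 8.117e-08 m³/s.
Darcy's law rearranged: K = Q·L / (A·Δh) = 8.117e-08 × 0.130 / (0.001932 × 0.485) = 1.126e-05 m/s = 0.9728 m/day.

0.973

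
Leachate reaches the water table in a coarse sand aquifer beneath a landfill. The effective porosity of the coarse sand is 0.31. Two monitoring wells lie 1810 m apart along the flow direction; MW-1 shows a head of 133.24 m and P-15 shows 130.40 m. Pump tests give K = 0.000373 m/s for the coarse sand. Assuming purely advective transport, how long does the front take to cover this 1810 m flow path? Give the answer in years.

30.4

Convert K: 0.000373 m/s × 86400 = 32.23 m/day.
Hydraulic gradient i = (133.24 − 130.40) / 1810 = 2.84 / 1810 = 0.001569.
Darcy flux q = K · i = 32.23 × 0.001569 = 0.05057 m/day.
Seepage velocity v = q / n_e = 0.05057 / 0.31 = 0.1631 m/day.
Travel time t = L / v = 1810 / 0.1631 = 11096 days = 30.38 years.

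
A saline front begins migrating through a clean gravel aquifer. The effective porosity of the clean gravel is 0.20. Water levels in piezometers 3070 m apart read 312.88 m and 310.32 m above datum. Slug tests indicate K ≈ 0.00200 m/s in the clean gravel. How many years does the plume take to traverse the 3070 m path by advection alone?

Convert K: 0.00200 m/s × 86400 = 172.8 m/day.
Hydraulic gradient i = (312.88 − 310.32) / 3070 = 2.56 / 3070 = 0.0008339.
Darcy flux q = K · i = 172.8 × 0.0008339 = 0.1441 m/day.
Seepage velocity v = q / n_e = 0.1441 / 0.20 = 0.7205 m/day.
Travel time t = L / v = 3070 / 0.7205 = 4261 days = 11.67 years.

11.7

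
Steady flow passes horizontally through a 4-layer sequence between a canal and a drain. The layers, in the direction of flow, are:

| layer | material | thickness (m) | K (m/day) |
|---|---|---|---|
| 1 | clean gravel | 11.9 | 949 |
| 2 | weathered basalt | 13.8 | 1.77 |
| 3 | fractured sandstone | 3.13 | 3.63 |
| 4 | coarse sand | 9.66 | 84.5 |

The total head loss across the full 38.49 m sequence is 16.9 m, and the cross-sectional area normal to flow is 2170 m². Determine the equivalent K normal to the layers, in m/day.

Flow is perpendicular to layering, so the layers act in series and the equivalent K is the thickness-weighted harmonic mean.
Total thickness L = 11.9 + 13.8 + 3.13 + 9.66 = 38.49 m.
Σ(b_i/K_i) = 11.9/949 + 13.8/1.77 + 3.13/3.63 + 9.66/84.5 = 8.786 d.
K_eq = L / Σ(b_i/K_i) = 38.49 / 8.786 = 4.381 m/day.

4.38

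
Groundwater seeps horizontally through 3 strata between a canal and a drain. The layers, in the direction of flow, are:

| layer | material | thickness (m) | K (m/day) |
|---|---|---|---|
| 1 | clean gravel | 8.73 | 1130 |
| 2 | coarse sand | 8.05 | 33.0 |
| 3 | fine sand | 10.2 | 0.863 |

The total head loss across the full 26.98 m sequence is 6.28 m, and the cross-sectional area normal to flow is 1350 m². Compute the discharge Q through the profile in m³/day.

702

Flow is perpendicular to layering, so the layers act in series and the equivalent K is the thickness-weighted harmonic mean.
Total thickness L = 8.73 + 8.05 + 10.2 = 26.98 m.
Σ(b_i/K_i) = 8.73/1130 + 8.05/33.0 + 10.2/0.863 = 12.07 d.
K_eq = L / Σ(b_i/K_i) = 26.98 / 12.07 = 2.235 m/day.
Q = K_eq · A · (Δh/L) = 2.235 × 1350 × (6.28/26.98) = 702.4 m³/day.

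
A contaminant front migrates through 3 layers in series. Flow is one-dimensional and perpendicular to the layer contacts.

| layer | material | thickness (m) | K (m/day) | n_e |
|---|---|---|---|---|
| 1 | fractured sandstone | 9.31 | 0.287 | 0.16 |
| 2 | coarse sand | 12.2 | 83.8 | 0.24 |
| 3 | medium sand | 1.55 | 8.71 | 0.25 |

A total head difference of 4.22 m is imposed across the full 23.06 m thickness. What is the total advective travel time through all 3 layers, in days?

37.3

With flow normal to the layers, continuity requires the same specific discharge q through every layer.
Σ(b_i/K_i) = 9.31/0.287 + 12.2/83.8 + 1.55/8.71 = 32.76 d.
q = Δh / Σ(b_i/K_i) = 4.22 / 32.76 = 0.1288 m/day.
In each layer the seepage velocity is v_i = q/n_i, so the layer transit time is t_i = b_i·n_i / q:
  layer 1 (fractured sandstone): t_1 = 9.31 × 0.16 / 0.1288 = 11.56 d
  layer 2 (coarse sand): t_2 = 12.2 × 0.24 / 0.1288 = 22.73 d
  layer 3 (medium sand): t_3 = 1.55 × 0.25 / 0.1288 = 3.008 d
Total t = Σ t_i = 37.31 days.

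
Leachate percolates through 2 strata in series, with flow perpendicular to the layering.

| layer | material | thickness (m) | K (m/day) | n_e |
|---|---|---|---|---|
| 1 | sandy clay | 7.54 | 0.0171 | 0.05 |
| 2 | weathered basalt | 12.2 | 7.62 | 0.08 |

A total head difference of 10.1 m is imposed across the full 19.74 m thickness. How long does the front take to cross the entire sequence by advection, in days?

With flow normal to the layers, continuity requires the same specific discharge q through every layer.
Σ(b_i/K_i) = 7.54/0.0171 + 12.2/7.62 = 442.5 d.
q = Δh / Σ(b_i/K_i) = 10.1 / 442.5 = 0.02282 m/day.
In each layer the seepage velocity is v_i = q/n_i, so the layer transit time is t_i = b_i·n_i / q:
  layer 1 (sandy clay): t_1 = 7.54 × 0.05 / 0.02282 = 16.52 d
  layer 2 (weathered basalt): t_2 = 12.2 × 0.08 / 0.02282 = 42.76 d
Total t = Σ t_i = 59.28 days.

59.3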